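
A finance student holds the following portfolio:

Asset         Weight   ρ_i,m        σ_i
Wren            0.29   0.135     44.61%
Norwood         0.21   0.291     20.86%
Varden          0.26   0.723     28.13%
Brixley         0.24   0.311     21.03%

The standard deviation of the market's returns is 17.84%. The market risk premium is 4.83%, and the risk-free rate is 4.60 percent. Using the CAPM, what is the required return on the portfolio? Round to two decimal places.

7.27%

β_Wren = 0.135 × 44.61% / 17.84% = 0.3376
β_Norwood = 0.291 × 20.86% / 17.84% = 0.3403
β_Varden = 0.723 × 28.13% / 17.84% = 1.1400
β_Brixley = 0.311 × 21.03% / 17.84% = 0.3666
β_P = Σ w_i β_i = 0.29×0.3376 + 0.21×0.3403 + 0.26×1.1400 + 0.24×0.3666 = 0.5538
E(R_P) = R_f + β_P × MRP = 4.60% + 0.5538 × 4.83% = 7.27%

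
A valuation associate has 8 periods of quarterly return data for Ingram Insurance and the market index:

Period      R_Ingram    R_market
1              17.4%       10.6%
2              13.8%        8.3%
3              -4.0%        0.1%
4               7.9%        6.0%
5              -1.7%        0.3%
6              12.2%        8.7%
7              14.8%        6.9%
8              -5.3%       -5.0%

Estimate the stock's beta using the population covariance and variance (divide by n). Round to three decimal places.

Mean R_i = (17.4 + 13.8 − 4.0 + 7.9 − 1.7 + 12.2 + 14.8 − 5.3) / 8 = 6.8875%
Mean R_m = (10.6 + 8.3 + 0.1 + 6.0 + 0.3 + 8.7 + 6.9 − 5.0) / 8 = 4.4875%
Σ(R_i − R̄_i)(R_m − R̄_m) = 332.9688  ⇒  Cov = 332.9688 / 8 = 41.6211
Σ(R_m − R̄_m)² = 204.5488  ⇒  Var(R_m) = 204.5488 / 8 = 25.5686
β = Cov / Var(R_m) = 41.6211 / 25.5686 = 1.6278

1.628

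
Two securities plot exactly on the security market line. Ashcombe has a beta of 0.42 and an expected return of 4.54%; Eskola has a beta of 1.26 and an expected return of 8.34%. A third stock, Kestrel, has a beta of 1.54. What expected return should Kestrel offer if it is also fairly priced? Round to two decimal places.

9.61%

MRP (SML slope) = (8.34% − 4.54%) / (1.26 − 0.42) = 3.80% / 0.84 = 4.5238%
R_f (intercept) = 4.54% − 0.42 × 4.5238% = 2.6400%
E(R_Kestrel) = R_f + β × MRP = 2.6400% + 1.54 × 4.5238% = 9.61%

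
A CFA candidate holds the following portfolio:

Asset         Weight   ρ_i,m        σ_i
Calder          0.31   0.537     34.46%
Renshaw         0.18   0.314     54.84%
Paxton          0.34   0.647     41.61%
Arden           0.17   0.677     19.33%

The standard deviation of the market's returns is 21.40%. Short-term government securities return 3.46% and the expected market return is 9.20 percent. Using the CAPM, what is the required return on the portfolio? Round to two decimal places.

8.88%

β_Calder = 0.537 × 34.46% / 21.40% = 0.8647
β_Renshaw = 0.314 × 54.84% / 21.40% = 0.8047
β_Paxton = 0.647 × 41.61% / 21.40% = 1.2580
β_Arden = 0.677 × 19.33% / 21.40% = 0.6115
β_P = Σ w_i β_i = 0.31×0.8647 + 0.18×0.8047 + 0.34×1.2580 + 0.17×0.6115 = 0.9446
MRP = 9.20% − 3.46% = 5.74%
E(R_P) = R_f + β_P × MRP = 3.46% + 0.9446 × 5.74% = 8.88%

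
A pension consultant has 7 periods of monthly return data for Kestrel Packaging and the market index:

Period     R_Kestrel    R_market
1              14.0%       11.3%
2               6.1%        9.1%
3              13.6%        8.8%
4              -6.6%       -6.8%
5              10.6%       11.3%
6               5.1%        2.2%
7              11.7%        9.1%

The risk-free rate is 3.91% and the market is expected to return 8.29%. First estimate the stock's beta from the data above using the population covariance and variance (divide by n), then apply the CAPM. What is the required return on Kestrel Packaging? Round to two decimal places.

Mean R_i = (14.0 + 6.1 + 13.6 − 6.6 + 10.6 + 5.1 + 11.7) / 7 = 7.7857%
Mean R_m = (11.3 + 9.1 + 8.8 − 6.8 + 11.3 + 2.2 + 9.1) / 7 = 6.4286%
Σ(R_i − R̄_i)(R_m − R̄_m) = 265.3829  ⇒  Cov = 265.3829 / 7 = 37.9118
Σ(R_m − R̄_m)² = 260.2343  ⇒  Var(R_m) = 260.2343 / 7 = 37.1763
β = Cov / Var(R_m) = 37.9118 / 37.1763 = 1.0198
MRP = 8.29% − 3.91% = 4.38%
E(R) = R_f + β × MRP = 3.91% + 1.0198 × 4.38% = 8.38%

8.38%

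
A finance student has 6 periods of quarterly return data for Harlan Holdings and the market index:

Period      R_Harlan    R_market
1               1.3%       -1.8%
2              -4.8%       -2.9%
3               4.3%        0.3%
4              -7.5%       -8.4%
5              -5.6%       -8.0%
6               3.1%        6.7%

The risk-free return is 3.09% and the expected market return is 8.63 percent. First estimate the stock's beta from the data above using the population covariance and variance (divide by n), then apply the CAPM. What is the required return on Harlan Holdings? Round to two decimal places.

7.29%

Mean R_i = (1.3 − 4.8 + 4.3 − 7.5 − 5.6 + 3.1) / 6 = -1.5333%
Mean R_m = (-1.8 − 2.9 + 0.3 − 8.4 − 8.0 + 6.7) / 6 = -2.3500%
Σ(R_i − R̄_i)(R_m − R̄_m) = 119.8200  ⇒  Cov = 119.8200 / 6 = 19.9700
Σ(R_m − R̄_m)² = 158.0550  ⇒  Var(R_m) = 158.0550 / 6 = 26.3425
β = Cov / Var(R_m) = 19.9700 / 26.3425 = 0.7581
MRP = 8.63% − 3.09% = 5.54%
E(R) = R_f + β × MRP = 3.09% + 0.7581 × 5.54% = 7.29%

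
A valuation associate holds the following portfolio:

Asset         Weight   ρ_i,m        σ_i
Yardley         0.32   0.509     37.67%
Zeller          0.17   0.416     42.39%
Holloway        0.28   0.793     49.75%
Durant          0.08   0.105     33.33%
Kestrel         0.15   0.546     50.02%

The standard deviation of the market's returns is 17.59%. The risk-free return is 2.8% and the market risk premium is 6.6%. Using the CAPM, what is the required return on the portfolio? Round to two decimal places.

12.01%

β_Yardley = 0.509 × 37.67% / 17.59% = 1.0901
β_Zeller = 0.416 × 42.39% / 17.59% = 1.0025
β_Holloway = 0.793 × 49.75% / 17.59% = 2.2429
β_Durant = 0.105 × 33.33% / 17.59% = 0.1990
β_Kestrel = 0.546 × 50.02% / 17.59% = 1.5526
β_P = Σ w_i β_i = 0.32×1.0901 + 0.17×1.0025 + 0.28×2.2429 + 0.08×0.1990 + 0.15×1.5526 = 1.3961
E(R_P) = R_f + β_P × MRP = 2.8% + 1.3961 × 6.6% = 12.01%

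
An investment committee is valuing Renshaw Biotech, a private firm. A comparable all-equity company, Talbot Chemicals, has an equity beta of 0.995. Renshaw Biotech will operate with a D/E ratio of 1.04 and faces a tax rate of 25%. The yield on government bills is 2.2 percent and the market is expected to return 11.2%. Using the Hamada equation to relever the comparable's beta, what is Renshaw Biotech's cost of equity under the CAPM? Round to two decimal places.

β_L = β_U × [1 + (1 − t)(D/E)] = 0.995 × [1 + (1 − 0.25) × 1.04]
    = 0.995 × [1 + 0.75 × 1.04] = 0.995 × 1.7800 = 1.7711
MRP = 11.2% − 2.2% = 9.00%
E(R) = R_f + β_L × MRP = 2.2% + 1.7711 × 9.0% = 18.14%

18.14%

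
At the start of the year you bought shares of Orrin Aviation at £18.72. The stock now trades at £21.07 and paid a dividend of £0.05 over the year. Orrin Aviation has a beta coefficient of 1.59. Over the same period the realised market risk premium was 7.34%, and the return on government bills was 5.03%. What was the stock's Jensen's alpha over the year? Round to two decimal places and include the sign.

Realised HPR = (P1 + D1 − P0) / P0 = (21.07 + 0.05 − 18.72) / 18.72 = 2.40 / 18.72 = 12.8205%
CAPM required = R_f + β·MRP = 5.03% + 1.59 × 7.34% = 16.7006%
α = realised − required = 12.8205% − 16.7006% = -3.88%

-3.88%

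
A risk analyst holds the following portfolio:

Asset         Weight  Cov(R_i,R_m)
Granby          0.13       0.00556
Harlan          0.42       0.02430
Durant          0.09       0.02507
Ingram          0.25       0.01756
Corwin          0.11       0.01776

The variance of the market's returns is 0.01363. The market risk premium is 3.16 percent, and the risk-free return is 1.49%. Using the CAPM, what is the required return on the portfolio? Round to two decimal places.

6.02%

β_Granby = 0.00556 / 0.01363 = 0.4079
β_Harlan = 0.02430 / 0.01363 = 1.7828
β_Durant = 0.02507 / 0.01363 = 1.8393
β_Ingram = 0.01756 / 0.01363 = 1.2883
β_Corwin = 0.01776 / 0.01363 = 1.3030
β_P = Σ w_i β_i = 0.13×0.4079 + 0.42×1.7828 + 0.09×1.8393 + 0.25×1.2883 + 0.11×1.3030 = 1.4327
E(R_P) = R_f + β_P × MRP = 1.49% + 1.4327 × 3.16% = 6.02%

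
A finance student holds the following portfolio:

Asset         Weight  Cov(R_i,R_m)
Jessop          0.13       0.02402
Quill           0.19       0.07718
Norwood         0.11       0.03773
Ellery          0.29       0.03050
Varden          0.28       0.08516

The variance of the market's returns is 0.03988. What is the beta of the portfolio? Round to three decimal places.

β_Jessop = 0.02402 / 0.03988 = 0.6023
β_Quill = 0.07718 / 0.03988 = 1.9353
β_Norwood = 0.03773 / 0.03988 = 0.9461
β_Ellery = 0.03050 / 0.03988 = 0.7648
β_Varden = 0.08516 / 0.03988 = 2.1354
β_P = Σ w_i β_i = 0.13×0.6023 + 0.19×1.9353 + 0.11×0.9461 + 0.29×0.7648 + 0.28×2.1354 = 1.3698

1.370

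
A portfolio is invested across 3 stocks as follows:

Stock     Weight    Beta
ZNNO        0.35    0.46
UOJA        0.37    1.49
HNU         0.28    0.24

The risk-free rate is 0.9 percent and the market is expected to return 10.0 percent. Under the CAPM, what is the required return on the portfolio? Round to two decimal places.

β_P = Σ w_i β_i = 0.35×0.46 + 0.37×1.49 + 0.28×0.24 = 0.7795
MRP = 10.0% − 0.9% = 9.10%
E(R_P) = R_f + β_P × MRP = 0.9% + 0.7795 × 9.1% = 7.99%

7.99%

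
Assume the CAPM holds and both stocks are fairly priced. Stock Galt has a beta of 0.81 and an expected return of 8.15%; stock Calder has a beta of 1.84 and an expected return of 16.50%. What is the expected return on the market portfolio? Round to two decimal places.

9.69%

Both satisfy E(R) = R_f + β·MRP, so the slope of the SML is
MRP = (16.50% − 8.15%) / (1.84 − 0.81) = 8.35% / 1.03 = 8.1068%
R_f = E(R_Galt) − β_Galt·MRP = 8.15% − 0.81 × 8.1068% = 1.5835%
E(R_m) = R_f + MRP = 1.5835% + 8.1068% = 9.69%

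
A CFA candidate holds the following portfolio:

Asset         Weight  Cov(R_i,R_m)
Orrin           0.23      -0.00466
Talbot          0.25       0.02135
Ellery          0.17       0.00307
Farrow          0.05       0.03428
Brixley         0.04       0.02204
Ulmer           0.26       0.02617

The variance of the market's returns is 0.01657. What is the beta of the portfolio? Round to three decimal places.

β_Orrin = -0.00466 / 0.01657 = -0.2812
β_Talbot = 0.02135 / 0.01657 = 1.2885
β_Ellery = 0.00307 / 0.01657 = 0.1853
β_Farrow = 0.03428 / 0.01657 = 2.0688
β_Brixley = 0.02204 / 0.01657 = 1.3301
β_Ulmer = 0.02617 / 0.01657 = 1.5794
β_P = Σ w_i β_i = 0.23×-0.2812 + 0.25×1.2885 + 0.17×0.1853 + 0.05×2.0688 + 0.04×1.3301 + 0.26×1.5794 = 0.8562

0.856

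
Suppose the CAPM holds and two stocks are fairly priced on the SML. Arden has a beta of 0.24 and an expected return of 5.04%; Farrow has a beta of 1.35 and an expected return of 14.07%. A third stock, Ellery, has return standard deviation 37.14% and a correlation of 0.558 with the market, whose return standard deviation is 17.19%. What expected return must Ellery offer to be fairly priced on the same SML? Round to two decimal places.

12.90%

MRP = (14.07% − 5.04%) / (1.35 − 0.24) = 8.1351%
R_f = 5.04% − 0.24 × 8.1351% = 3.0876%
β_Ellery = ρ·σ_i/σ_m = 0.558 × 37.14 / 17.19 = 1.2056
E(R_Ellery) = R_f + β × MRP = 3.0876% + 1.2056 × 8.1351% = 12.90%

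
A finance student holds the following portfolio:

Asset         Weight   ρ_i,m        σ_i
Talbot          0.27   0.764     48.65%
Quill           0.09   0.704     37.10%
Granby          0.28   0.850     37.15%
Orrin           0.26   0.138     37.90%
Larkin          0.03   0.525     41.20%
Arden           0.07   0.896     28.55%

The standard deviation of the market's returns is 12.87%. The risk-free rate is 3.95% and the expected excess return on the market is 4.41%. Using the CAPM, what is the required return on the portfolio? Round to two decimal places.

β_Talbot = 0.764 × 48.65% / 12.87% = 2.8880
β_Quill = 0.704 × 37.10% / 12.87% = 2.0294
β_Granby = 0.850 × 37.15% / 12.87% = 2.4536
β_Orrin = 0.138 × 37.90% / 12.87% = 0.4064
β_Larkin = 0.525 × 41.20% / 12.87% = 1.6807
β_Arden = 0.896 × 28.55% / 12.87% = 1.9876
β_P = Σ w_i β_i = 0.27×2.8880 + 0.09×2.0294 + 0.28×2.4536 + 0.26×0.4064 + 0.03×1.6807 + 0.07×1.9876 = 1.9446
E(R_P) = R_f + β_P × MRP = 3.95% + 1.9446 × 4.41% = 12.53%

12.53%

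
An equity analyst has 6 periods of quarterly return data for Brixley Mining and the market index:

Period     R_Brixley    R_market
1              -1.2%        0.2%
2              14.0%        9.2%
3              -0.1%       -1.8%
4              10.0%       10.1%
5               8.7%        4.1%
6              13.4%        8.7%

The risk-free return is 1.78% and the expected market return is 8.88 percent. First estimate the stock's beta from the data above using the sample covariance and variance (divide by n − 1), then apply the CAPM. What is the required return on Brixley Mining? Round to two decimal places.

10.38%

Mean R_i = (-1.2 + 14.0 − 0.1 + 10.0 + 8.7 + 13.4) / 6 = 7.4667%
Mean R_m = (0.2 + 9.2 − 1.8 + 10.1 + 4.1 + 8.7) / 6 = 5.0833%
Σ(R_i − R̄_i)(R_m − R̄_m) = 154.2567  ⇒  Cov = 154.2567 / 5 = 30.8513
Σ(R_m − R̄_m)² = 127.3883  ⇒  Var(R_m) = 127.3883 / 5 = 25.4777
β = Cov / Var(R_m) = 30.8513 / 25.4777 = 1.2109
MRP = 8.88% − 1.78% = 7.10%
E(R) = R_f + β × MRP = 1.78% + 1.2109 × 7.10% = 10.38%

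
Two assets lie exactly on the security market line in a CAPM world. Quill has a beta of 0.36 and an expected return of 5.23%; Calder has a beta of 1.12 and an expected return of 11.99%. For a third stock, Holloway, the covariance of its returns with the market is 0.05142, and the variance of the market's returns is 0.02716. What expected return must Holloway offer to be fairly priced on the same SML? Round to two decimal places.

MRP = (11.99% − 5.23%) / (1.12 − 0.36) = 8.8947%
R_f = 5.23% − 0.36 × 8.8947% = 2.0279%
β_Holloway = Cov / Var(R_m) = 0.05142 / 0.02716 = 1.8932
E(R_Holloway) = R_f + β × MRP = 2.0279% + 1.8932 × 8.8947% = 18.87%

18.87%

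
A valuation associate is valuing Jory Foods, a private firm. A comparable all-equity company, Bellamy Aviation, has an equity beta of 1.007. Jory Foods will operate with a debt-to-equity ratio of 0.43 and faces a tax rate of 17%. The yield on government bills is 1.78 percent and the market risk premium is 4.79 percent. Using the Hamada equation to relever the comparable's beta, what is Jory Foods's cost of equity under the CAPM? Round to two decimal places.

β_L = β_U × [1 + (1 − t)(D/E)] = 1.007 × [1 + (1 − 0.17) × 0.43]
    = 1.007 × [1 + 0.83 × 0.43] = 1.007 × 1.3569 = 1.3664
E(R) = R_f + β_L × MRP = 1.78% + 1.3664 × 4.79% = 8.33%

8.33%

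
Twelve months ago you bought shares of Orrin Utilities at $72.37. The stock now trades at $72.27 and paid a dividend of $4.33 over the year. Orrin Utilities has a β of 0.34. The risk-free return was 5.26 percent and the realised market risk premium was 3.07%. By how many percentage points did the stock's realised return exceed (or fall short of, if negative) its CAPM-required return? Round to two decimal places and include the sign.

-0.46%

Realised HPR = (P1 + D1 − P0) / P0 = (72.27 + 4.33 − 72.37) / 72.37 = 4.23 / 72.37 = 5.8450%
CAPM required = R_f + β·MRP = 5.26% + 0.34 × 3.07% = 6.3038%
α = realised − required = 5.8450% − 6.3038% = -0.46%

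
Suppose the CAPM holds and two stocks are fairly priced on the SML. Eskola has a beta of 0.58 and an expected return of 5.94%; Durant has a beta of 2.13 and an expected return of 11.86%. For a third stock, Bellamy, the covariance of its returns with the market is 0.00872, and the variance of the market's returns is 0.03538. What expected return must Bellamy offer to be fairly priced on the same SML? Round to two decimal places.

4.67%

MRP = (11.86% − 5.94%) / (2.13 − 0.58) = 3.8194%
R_f = 5.94% − 0.58 × 3.8194% = 3.7247%
β_Bellamy = Cov / Var(R_m) = 0.00872 / 0.03538 = 0.2465
E(R_Bellamy) = R_f + β × MRP = 3.7247% + 0.2465 × 3.8194% = 4.67%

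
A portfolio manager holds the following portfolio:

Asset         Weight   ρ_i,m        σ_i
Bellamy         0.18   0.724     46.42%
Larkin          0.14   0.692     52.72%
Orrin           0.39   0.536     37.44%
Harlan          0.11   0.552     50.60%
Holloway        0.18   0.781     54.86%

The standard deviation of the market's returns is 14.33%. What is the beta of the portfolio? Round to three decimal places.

2.077

β_Bellamy = 0.724 × 46.42% / 14.33% = 2.3453
β_Larkin = 0.692 × 52.72% / 14.33% = 2.5459
β_Orrin = 0.536 × 37.44% / 14.33% = 1.4004
β_Harlan = 0.552 × 50.60% / 14.33% = 1.9491
β_Holloway = 0.781 × 54.86% / 14.33% = 2.9899
β_P = Σ w_i β_i = 0.18×2.3453 + 0.14×2.5459 + 0.39×1.4004 + 0.11×1.9491 + 0.18×2.9899 = 2.0773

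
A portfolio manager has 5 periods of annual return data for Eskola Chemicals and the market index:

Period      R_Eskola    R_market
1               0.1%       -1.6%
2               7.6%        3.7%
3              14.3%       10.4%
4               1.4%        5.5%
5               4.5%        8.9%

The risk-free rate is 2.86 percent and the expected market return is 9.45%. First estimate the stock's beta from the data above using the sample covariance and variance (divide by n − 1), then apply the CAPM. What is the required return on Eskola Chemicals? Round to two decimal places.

Mean R_i = (0.1 + 7.6 + 14.3 + 1.4 + 4.5) / 5 = 5.5800%
Mean R_m = (-1.6 + 3.7 + 10.4 + 5.5 + 8.9) / 5 = 5.3800%
Σ(R_i − R̄_i)(R_m − R̄_m) = 74.3280  ⇒  Cov = 74.3280 / 4 = 18.5820
Σ(R_m − R̄_m)² = 89.1480  ⇒  Var(R_m) = 89.1480 / 4 = 22.2870
β = Cov / Var(R_m) = 18.5820 / 22.2870 = 0.8338
MRP = 9.45% − 2.86% = 6.59%
E(R) = R_f + β × MRP = 2.86% + 0.8338 × 6.59% = 8.35%

8.35%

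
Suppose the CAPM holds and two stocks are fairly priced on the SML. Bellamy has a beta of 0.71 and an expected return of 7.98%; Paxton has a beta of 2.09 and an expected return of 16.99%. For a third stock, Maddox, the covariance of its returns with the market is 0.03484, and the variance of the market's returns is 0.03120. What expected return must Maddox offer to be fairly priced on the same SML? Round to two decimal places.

MRP = (16.99% − 7.98%) / (2.09 − 0.71) = 6.5290%
R_f = 7.98% − 0.71 × 6.5290% = 3.3444%
β_Maddox = Cov / Var(R_m) = 0.03484 / 0.03120 = 1.1167
E(R_Maddox) = R_f + β × MRP = 3.3444% + 1.1167 × 6.5290% = 10.64%

10.64%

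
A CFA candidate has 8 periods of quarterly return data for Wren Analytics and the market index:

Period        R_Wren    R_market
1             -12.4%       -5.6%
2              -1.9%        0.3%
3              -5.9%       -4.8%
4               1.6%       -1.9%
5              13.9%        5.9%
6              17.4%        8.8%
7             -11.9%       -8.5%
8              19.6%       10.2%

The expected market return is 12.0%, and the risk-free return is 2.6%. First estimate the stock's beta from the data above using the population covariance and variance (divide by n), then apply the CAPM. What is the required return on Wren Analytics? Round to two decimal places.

19.51%

Mean R_i = (-12.4 − 1.9 − 5.9 + 1.6 + 13.9 + 17.4 − 11.9 + 19.6) / 8 = 2.5500%
Mean R_m = (-5.6 + 0.3 − 4.8 − 1.9 + 5.9 + 8.8 − 8.5 + 10.2) / 8 = 0.5500%
Σ(R_i − R̄_i)(R_m − R̄_m) = 619.1300  ⇒  Cov = 619.1300 / 8 = 77.3913
Σ(R_m − R̄_m)² = 344.2200  ⇒  Var(R_m) = 344.2200 / 8 = 43.0275
β = Cov / Var(R_m) = 77.3913 / 43.0275 = 1.7986
MRP = 12.0% − 2.6% = 9.40%
E(R) = R_f + β × MRP = 2.6% + 1.7986 × 9.4% = 19.51%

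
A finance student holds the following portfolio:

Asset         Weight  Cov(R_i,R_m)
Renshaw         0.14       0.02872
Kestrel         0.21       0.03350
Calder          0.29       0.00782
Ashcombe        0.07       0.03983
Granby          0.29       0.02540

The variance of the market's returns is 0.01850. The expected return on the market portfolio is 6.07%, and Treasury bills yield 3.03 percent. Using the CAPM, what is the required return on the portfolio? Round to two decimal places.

6.89%

β_Renshaw = 0.02872 / 0.01850 = 1.5524
β_Kestrel = 0.03350 / 0.01850 = 1.8108
β_Calder = 0.00782 / 0.01850 = 0.4227
β_Ashcombe = 0.03983 / 0.01850 = 2.1530
β_Granby = 0.02540 / 0.01850 = 1.3730
β_P = Σ w_i β_i = 0.14×1.5524 + 0.21×1.8108 + 0.29×0.4227 + 0.07×2.1530 + 0.29×1.3730 = 1.2691
MRP = 6.07% − 3.03% = 3.04%
E(R_P) = R_f + β_P × MRP = 3.03% + 1.2691 × 3.04% = 6.89%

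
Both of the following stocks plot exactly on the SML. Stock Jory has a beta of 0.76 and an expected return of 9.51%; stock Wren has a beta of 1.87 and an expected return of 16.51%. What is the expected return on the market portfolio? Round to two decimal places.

11.02%

Both satisfy E(R) = R_f + β·MRP, so the slope of the SML is
MRP = (16.51% − 9.51%) / (1.87 − 0.76) = 7.00% / 1.11 = 6.3063%
R_f = E(R_Jory) − β_Jory·MRP = 9.51% − 0.76 × 6.3063% = 4.7172%
E(R_m) = R_f + MRP = 4.7172% + 6.3063% = 11.02%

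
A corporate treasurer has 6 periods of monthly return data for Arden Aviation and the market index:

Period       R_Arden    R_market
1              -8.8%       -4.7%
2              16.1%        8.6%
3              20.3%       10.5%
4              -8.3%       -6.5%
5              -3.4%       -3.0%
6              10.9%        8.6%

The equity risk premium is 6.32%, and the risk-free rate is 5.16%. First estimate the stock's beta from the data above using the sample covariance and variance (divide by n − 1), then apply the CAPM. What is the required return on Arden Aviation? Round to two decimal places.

15.46%

Mean R_i = (-8.8 + 16.1 + 20.3 − 8.3 − 3.4 + 10.9) / 6 = 4.4667%
Mean R_m = (-4.7 + 8.6 + 10.5 − 6.5 − 3.0 + 8.6) / 6 = 2.2500%
Σ(R_i − R̄_i)(R_m − R̄_m) = 490.5600  ⇒  Cov = 490.5600 / 5 = 98.1120
Σ(R_m − R̄_m)² = 301.1350  ⇒  Var(R_m) = 301.1350 / 5 = 60.2270
β = Cov / Var(R_m) = 98.1120 / 60.2270 = 1.6290
E(R) = R_f + β × MRP = 5.16% + 1.6290 × 6.32% = 15.46%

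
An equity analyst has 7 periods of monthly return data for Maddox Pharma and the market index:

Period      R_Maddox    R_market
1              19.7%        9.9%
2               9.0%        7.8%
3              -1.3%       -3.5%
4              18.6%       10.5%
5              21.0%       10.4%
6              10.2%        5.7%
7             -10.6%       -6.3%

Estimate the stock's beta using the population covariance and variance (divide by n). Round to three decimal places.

1.646

Mean R_i = (19.7 + 9.0 − 1.3 + 18.6 + 21.0 + 10.2 − 10.6) / 7 = 9.5143%
Mean R_m = (9.9 + 7.8 − 3.5 + 10.5 + 10.4 + 5.7 − 6.3) / 7 = 4.9286%
Σ(R_i − R̄_i)(R_m − R̄_m) = 480.1571  ⇒  Cov = 480.1571 / 7 = 68.5939
Σ(R_m − R̄_m)² = 291.6543  ⇒  Var(R_m) = 291.6543 / 7 = 41.6649
β = Cov / Var(R_m) = 68.5939 / 41.6649 = 1.6463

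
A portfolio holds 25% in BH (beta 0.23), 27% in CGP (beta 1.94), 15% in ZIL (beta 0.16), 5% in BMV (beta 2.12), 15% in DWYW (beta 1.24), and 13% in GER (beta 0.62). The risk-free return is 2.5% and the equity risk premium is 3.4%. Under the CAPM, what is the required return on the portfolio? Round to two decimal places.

β_P = Σ w_i β_i = 0.25×0.23 + 0.27×1.94 + 0.15×0.16 + 0.05×2.12 + 0.15×1.24 + 0.13×0.62 = 0.9779
E(R_P) = R_f + β_P × MRP = 2.5% + 0.9779 × 3.4% = 5.82%

5.82%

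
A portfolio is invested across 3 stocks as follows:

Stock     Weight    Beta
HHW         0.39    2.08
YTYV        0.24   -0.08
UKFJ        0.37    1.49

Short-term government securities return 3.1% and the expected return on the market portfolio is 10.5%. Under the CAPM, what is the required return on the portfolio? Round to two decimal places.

13.04%

β_P = Σ w_i β_i = 0.39×2.08 + 0.24×-0.08 + 0.37×1.49 = 1.3433
MRP = 10.5% − 3.1% = 7.40%
E(R_P) = R_f + β_P × MRP = 3.1% + 1.3433 × 7.4% = 13.04%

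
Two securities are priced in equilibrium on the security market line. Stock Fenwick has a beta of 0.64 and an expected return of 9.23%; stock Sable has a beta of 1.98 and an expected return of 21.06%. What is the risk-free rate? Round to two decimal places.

Both satisfy E(R) = R_f + β·MRP, so the slope of the SML is
MRP = (21.06% − 9.23%) / (1.98 − 0.64) = 11.83% / 1.34 = 8.8284%
R_f = E(R_Fenwick) − β_Fenwick·MRP = 9.23% − 0.64 × 8.8284% = 3.5798%

3.58%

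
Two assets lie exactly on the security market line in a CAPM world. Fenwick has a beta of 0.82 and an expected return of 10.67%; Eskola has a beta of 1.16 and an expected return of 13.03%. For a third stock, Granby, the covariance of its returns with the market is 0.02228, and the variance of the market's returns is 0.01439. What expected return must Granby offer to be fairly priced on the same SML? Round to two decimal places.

15.73%

MRP = (13.03% − 10.67%) / (1.16 − 0.82) = 6.9412%
R_f = 10.67% − 0.82 × 6.9412% = 4.9782%
β_Granby = Cov / Var(R_m) = 0.02228 / 0.01439 = 1.5483
E(R_Granby) = R_f + β × MRP = 4.9782% + 1.5483 × 6.9412% = 15.73%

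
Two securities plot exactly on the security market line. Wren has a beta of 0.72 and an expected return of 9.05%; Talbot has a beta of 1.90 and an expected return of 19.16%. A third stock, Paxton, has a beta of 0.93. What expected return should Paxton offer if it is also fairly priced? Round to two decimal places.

10.85%

MRP (SML slope) = (19.16% − 9.05%) / (1.90 − 0.72) = 10.11% / 1.18 = 8.5678%
R_f (intercept) = 9.05% − 0.72 × 8.5678% = 2.8812%
E(R_Paxton) = R_f + β × MRP = 2.8812% + 0.93 × 8.5678% = 10.85%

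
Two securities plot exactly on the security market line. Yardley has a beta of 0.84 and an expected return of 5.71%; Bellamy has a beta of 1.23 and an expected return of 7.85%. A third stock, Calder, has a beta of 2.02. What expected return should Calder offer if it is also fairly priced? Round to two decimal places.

12.18%

MRP (SML slope) = (7.85% − 5.71%) / (1.23 − 0.84) = 2.14% / 0.39 = 5.4872%
R_f (intercept) = 5.71% − 0.84 × 5.4872% = 1.1008%
E(R_Calder) = R_f + β × MRP = 1.1008% + 2.02 × 5.4872% = 12.18%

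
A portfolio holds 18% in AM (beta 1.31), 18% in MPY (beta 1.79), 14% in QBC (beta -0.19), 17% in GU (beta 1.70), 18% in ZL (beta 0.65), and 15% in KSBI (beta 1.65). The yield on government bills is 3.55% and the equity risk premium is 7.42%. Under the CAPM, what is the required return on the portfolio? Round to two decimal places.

β_P = Σ w_i β_i = 0.18×1.31 + 0.18×1.79 + 0.14×-0.19 + 0.17×1.70 + 0.18×0.65 + 0.15×1.65 = 1.1849
E(R_P) = R_f + β_P × MRP = 3.55% + 1.1849 × 7.42% = 12.34%

12.34%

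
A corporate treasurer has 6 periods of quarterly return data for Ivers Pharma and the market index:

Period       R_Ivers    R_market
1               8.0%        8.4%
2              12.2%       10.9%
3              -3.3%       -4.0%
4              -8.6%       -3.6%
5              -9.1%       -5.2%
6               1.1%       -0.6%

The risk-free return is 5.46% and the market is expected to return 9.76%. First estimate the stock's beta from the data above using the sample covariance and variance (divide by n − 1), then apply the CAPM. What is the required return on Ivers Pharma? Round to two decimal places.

10.67%

Mean R_i = (8.0 + 12.2 − 3.3 − 8.6 − 9.1 + 1.1) / 6 = 0.0500%
Mean R_m = (8.4 + 10.9 − 4.0 − 3.6 − 5.2 − 0.6) / 6 = 0.9833%
Σ(R_i − R̄_i)(R_m − R̄_m) = 290.7050  ⇒  Cov = 290.7050 / 5 = 58.1410
Σ(R_m − R̄_m)² = 239.9283  ⇒  Var(R_m) = 239.9283 / 5 = 47.9857
β = Cov / Var(R_m) = 58.1410 / 47.9857 = 1.2116
MRP = 9.76% − 5.46% = 4.30%
E(R) = R_f + β × MRP = 5.46% + 1.2116 × 4.30% = 10.67%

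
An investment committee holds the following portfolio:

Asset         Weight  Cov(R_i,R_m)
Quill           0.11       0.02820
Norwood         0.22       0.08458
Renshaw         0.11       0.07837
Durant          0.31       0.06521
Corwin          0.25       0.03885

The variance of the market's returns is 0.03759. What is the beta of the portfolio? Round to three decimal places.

1.603

β_Quill = 0.02820 / 0.03759 = 0.7502
β_Norwood = 0.08458 / 0.03759 = 2.2501
β_Renshaw = 0.07837 / 0.03759 = 2.0849
β_Durant = 0.06521 / 0.03759 = 1.7348
β_Corwin = 0.03885 / 0.03759 = 1.0335
β_P = Σ w_i β_i = 0.11×0.7502 + 0.22×2.2501 + 0.11×2.0849 + 0.31×1.7348 + 0.25×1.0335 = 1.6030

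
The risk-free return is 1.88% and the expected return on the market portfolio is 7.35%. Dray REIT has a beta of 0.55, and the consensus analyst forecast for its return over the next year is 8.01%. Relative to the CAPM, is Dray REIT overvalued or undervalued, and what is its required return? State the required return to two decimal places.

MRP = 7.35% − 1.88% = 5.47%
Required return = R_f + β·MRP = 1.88% + 0.55 × 5.47% = 4.89%
Forecast 8.01% > required 4.89% → the stock plots above the SML → undervalued.

Undervalued; required return 4.89%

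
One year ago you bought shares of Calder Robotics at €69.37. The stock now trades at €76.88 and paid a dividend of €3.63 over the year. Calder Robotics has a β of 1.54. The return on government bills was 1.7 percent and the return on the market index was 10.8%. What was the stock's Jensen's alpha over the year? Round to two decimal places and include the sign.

Realised HPR = (P1 + D1 − P0) / P0 = (76.88 + 3.63 − 69.37) / 69.37 = 11.14 / 69.37 = 16.0588%
MRP = 10.8% − 1.7% = 9.10%
CAPM required = R_f + β·MRP = 1.7% + 1.54 × 9.1% = 15.7140%
α = realised − required = 16.0588% − 15.7140% = +0.34%

+0.34%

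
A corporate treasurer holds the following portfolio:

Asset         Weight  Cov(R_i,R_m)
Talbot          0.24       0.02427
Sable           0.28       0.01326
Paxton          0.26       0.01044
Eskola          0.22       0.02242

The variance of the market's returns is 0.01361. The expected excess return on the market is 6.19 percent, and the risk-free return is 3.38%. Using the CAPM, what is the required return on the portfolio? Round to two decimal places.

β_Talbot = 0.02427 / 0.01361 = 1.7832
β_Sable = 0.01326 / 0.01361 = 0.9743
β_Paxton = 0.01044 / 0.01361 = 0.7671
β_Eskola = 0.02242 / 0.01361 = 1.6473
β_P = Σ w_i β_i = 0.24×1.7832 + 0.28×0.9743 + 0.26×0.7671 + 0.22×1.6473 = 1.2626
E(R_P) = R_f + β_P × MRP = 3.38% + 1.2626 × 6.19% = 11.20%

11.20%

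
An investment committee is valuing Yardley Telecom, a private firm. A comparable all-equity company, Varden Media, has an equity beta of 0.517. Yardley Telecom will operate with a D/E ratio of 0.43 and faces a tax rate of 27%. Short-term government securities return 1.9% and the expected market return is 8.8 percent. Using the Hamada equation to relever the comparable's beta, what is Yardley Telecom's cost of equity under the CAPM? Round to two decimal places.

6.59%

β_L = β_U × [1 + (1 − t)(D/E)] = 0.517 × [1 + (1 − 0.27) × 0.43]
    = 0.517 × [1 + 0.73 × 0.43] = 0.517 × 1.3139 = 0.6793
MRP = 8.8% − 1.9% = 6.90%
E(R) = R_f + β_L × MRP = 1.9% + 0.6793 × 6.9% = 6.59%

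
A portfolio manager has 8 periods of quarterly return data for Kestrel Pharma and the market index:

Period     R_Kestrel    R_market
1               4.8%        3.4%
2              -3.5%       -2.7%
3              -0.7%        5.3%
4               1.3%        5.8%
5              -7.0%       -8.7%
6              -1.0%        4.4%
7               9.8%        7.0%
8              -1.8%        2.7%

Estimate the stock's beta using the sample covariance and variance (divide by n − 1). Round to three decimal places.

Mean R_i = (4.8 − 3.5 − 0.7 + 1.3 − 7.0 − 1.0 + 9.8 − 1.8) / 8 = 0.2375%
Mean R_m = (3.4 − 2.7 + 5.3 + 5.8 − 8.7 + 4.4 + 7.0 + 2.7) / 8 = 2.1500%
Σ(R_i − R̄_i)(R_m − R̄_m) = 145.7550  ⇒  Cov = 145.7550 / 7 = 20.8221
Σ(R_m − R̄_m)² = 194.9400  ⇒  Var(R_m) = 194.9400 / 7 = 27.8486
β = Cov / Var(R_m) = 20.8221 / 27.8486 = 0.7477

0.748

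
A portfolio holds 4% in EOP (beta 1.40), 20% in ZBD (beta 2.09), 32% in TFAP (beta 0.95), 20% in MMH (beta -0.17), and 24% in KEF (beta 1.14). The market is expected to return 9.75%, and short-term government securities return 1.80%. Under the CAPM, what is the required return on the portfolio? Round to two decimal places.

β_P = Σ w_i β_i = 0.04×1.40 + 0.20×2.09 + 0.32×0.95 + 0.20×-0.17 + 0.24×1.14 = 1.0176
MRP = 9.75% − 1.80% = 7.95%
E(R_P) = R_f + β_P × MRP = 1.80% + 1.0176 × 7.95% = 9.89%

9.89%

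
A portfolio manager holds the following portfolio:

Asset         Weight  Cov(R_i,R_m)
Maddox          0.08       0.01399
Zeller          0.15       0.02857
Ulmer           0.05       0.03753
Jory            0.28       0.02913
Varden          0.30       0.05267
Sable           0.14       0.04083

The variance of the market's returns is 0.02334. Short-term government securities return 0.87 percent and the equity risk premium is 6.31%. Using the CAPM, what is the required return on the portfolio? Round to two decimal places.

β_Maddox = 0.01399 / 0.02334 = 0.5994
β_Zeller = 0.02857 / 0.02334 = 1.2241
β_Ulmer = 0.03753 / 0.02334 = 1.6080
β_Jory = 0.02913 / 0.02334 = 1.2481
β_Varden = 0.05267 / 0.02334 = 2.2566
β_Sable = 0.04083 / 0.02334 = 1.7494
β_P = Σ w_i β_i = 0.08×0.5994 + 0.15×1.2241 + 0.05×1.6080 + 0.28×1.2481 + 0.30×2.2566 + 0.14×1.7494 = 1.5833
E(R_P) = R_f + β_P × MRP = 0.87% + 1.5833 × 6.31% = 10.86%

10.86%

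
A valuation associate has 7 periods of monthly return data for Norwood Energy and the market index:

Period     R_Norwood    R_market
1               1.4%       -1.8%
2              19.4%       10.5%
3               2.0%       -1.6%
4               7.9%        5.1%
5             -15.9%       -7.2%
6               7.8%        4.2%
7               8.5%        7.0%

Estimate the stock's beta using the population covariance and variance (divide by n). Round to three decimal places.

1.672

Mean R_i = (1.4 + 19.4 + 2.0 + 7.9 − 15.9 + 7.8 + 8.5) / 7 = 4.4429%
Mean R_m = (-1.8 + 10.5 − 1.6 + 5.1 − 7.2 + 4.2 + 7.0) / 7 = 2.3143%
Σ(R_i − R̄_i)(R_m − R̄_m) = 373.0357  ⇒  Cov = 373.0357 / 7 = 53.2908
Σ(R_m − R̄_m)² = 223.0486  ⇒  Var(R_m) = 223.0486 / 7 = 31.8641
β = Cov / Var(R_m) = 53.2908 / 31.8641 = 1.6724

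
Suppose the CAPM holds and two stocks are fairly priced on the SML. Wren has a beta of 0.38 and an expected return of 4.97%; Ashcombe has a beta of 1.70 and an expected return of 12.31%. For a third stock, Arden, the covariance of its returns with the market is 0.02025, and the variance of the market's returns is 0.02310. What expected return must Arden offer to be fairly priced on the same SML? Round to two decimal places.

MRP = (12.31% − 4.97%) / (1.70 − 0.38) = 5.5606%
R_f = 4.97% − 0.38 × 5.5606% = 2.8570%
β_Arden = Cov / Var(R_m) = 0.02025 / 0.02310 = 0.8766
E(R_Arden) = R_f + β × MRP = 2.8570% + 0.8766 × 5.5606% = 7.73%

7.73%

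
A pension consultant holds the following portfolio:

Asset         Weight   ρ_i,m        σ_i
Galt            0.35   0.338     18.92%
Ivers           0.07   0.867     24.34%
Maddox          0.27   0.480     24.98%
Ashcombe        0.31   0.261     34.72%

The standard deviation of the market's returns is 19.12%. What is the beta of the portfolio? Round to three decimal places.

0.511

β_Galt = 0.338 × 18.92% / 19.12% = 0.3345
β_Ivers = 0.867 × 24.34% / 19.12% = 1.1037
β_Maddox = 0.480 × 24.98% / 19.12% = 0.6271
β_Ashcombe = 0.261 × 34.72% / 19.12% = 0.4739
β_P = Σ w_i β_i = 0.35×0.3345 + 0.07×1.1037 + 0.27×0.6271 + 0.31×0.4739 = 0.5106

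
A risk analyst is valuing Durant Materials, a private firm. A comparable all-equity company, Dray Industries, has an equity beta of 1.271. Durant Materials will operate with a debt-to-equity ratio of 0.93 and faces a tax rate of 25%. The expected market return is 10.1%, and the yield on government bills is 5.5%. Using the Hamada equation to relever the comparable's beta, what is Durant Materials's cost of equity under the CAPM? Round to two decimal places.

15.42%

β_L = β_U × [1 + (1 − t)(D/E)] = 1.271 × [1 + (1 − 0.25) × 0.93]
    = 1.271 × [1 + 0.75 × 0.93] = 1.271 × 1.6975 = 2.1575
MRP = 10.1% − 5.5% = 4.60%
E(R) = R_f + β_L × MRP = 5.5% + 2.1575 × 4.6% = 15.42%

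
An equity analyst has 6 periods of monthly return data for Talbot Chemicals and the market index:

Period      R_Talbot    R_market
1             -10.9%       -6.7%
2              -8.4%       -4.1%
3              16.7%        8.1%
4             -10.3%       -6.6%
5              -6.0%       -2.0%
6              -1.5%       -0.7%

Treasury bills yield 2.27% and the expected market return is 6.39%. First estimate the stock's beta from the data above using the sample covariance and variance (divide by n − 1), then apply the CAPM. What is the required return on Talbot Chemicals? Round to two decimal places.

9.97%

Mean R_i = (-10.9 − 8.4 + 16.7 − 10.3 − 6.0 − 1.5) / 6 = -3.4000%
Mean R_m = (-6.7 − 4.1 + 8.1 − 6.6 − 2.0 − 0.7) / 6 = -2.0000%
Σ(R_i − R̄_i)(R_m − R̄_m) = 282.9700  ⇒  Cov = 282.9700 / 5 = 56.5940
Σ(R_m − R̄_m)² = 151.3600  ⇒  Var(R_m) = 151.3600 / 5 = 30.2720
β = Cov / Var(R_m) = 56.5940 / 30.2720 = 1.8695
MRP = 6.39% − 2.27% = 4.12%
E(R) = R_f + β × MRP = 2.27% + 1.8695 × 4.12% = 9.97%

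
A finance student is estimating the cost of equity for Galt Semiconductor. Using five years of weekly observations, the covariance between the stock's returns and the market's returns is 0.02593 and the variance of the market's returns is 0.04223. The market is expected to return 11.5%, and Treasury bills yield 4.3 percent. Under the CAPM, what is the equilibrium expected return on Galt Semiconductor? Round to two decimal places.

β = Cov(R_i, R_m) / Var(R_m) = 0.02593 / 0.04223 = 0.6140
MRP = 11.5% − 4.3% = 7.20%
E(R) = R_f + β × MRP = 4.3% + 0.6140 × 7.2% = 8.72%

8.72%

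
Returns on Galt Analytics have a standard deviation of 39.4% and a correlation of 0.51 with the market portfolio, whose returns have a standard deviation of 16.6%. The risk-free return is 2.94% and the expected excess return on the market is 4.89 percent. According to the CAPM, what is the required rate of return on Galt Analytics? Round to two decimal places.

β = ρ × σ_i / σ_m = 0.51 × 39.4% / 16.6% = 1.2105
E(R) = 2.94% + 1.2105 × 4.89% = 8.86%

8.86%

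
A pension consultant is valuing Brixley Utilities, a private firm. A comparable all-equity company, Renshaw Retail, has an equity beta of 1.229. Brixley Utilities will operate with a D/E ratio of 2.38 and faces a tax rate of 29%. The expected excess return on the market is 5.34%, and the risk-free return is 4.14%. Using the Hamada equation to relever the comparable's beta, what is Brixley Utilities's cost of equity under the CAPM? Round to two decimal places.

21.79%

β_L = β_U × [1 + (1 − t)(D/E)] = 1.229 × [1 + (1 − 0.29) × 2.38]
    = 1.229 × [1 + 0.71 × 2.38] = 1.229 × 2.6898 = 3.3058
E(R) = R_f + β_L × MRP = 4.14% + 3.3058 × 5.34% = 21.79%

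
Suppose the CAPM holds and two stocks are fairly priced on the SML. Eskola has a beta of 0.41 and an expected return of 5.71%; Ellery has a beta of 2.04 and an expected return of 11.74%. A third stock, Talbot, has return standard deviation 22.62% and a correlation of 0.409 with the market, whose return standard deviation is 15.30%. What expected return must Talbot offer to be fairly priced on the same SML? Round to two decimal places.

MRP = (11.74% − 5.71%) / (2.04 − 0.41) = 3.6994%
R_f = 5.71% − 0.41 × 3.6994% = 4.1932%
β_Talbot = ρ·σ_i/σ_m = 0.409 × 22.62 / 15.30 = 0.6047
E(R_Talbot) = R_f + β × MRP = 4.1932% + 0.6047 × 3.6994% = 6.43%

6.43%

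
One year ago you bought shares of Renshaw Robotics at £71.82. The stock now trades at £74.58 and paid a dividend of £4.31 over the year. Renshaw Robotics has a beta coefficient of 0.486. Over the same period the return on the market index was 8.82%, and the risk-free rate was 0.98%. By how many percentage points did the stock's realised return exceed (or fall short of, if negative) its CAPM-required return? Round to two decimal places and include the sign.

+5.05%

Realised HPR = (P1 + D1 − P0) / P0 = (74.58 + 4.31 − 71.82) / 71.82 = 7.07 / 71.82 = 9.8441%
MRP = 8.82% − 0.98% = 7.84%
CAPM required = R_f + β·MRP = 0.98% + 0.486 × 7.84% = 4.79024%
α = realised − required = 9.8441% − 4.79024% = +5.05%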